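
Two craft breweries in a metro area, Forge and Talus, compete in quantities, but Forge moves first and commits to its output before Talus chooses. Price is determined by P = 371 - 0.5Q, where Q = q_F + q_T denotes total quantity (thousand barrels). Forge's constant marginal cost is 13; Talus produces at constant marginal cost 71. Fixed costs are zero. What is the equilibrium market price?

Solve by backward induction. Given q_F, the follower Talus maximises π_T = (371 - (1/2)q_F - (1/2)q_T)q_T - 71q_T.
Follower FOC: 300 - (1/2)q_F - q_T = 0, so q_T(q_F) = (300 - (1/2)q_F).
The leader anticipates this reaction. Substituting into P = 371 - 0.5Q gives P = 221 - (1/4)q_F, so π_F = (221 - (1/4)q_F)q_F - 13q_F.
Leader FOC: 208 - (1/2)q_F = 0, so q_F = 416.
Then q_T = (300 - (1/2)·416) = 92.
Total output Q = 508, so price P = 371 - (1/2)·508 = 117.

117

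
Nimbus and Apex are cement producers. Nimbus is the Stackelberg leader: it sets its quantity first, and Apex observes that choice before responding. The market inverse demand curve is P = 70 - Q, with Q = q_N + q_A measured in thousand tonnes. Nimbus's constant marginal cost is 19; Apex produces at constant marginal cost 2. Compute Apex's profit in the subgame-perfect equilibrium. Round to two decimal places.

The follower Apex best-responds to any q_N: π_A = (70 - Q)q_A - 2q_A.
Setting the follower's marginal profit to zero, 68 - q_N - 2q_A = 0, i.e. q_A = (68 - q_N)/2.
Nimbus substitutes q_A(q_N) into its own profit: π_N = q_N(70 - q_N - (68 - q_N)/2) - 19q_N = (36 - (1/2)q_N)q_N - 19q_N.
Maximising: ∂π_N/∂q_N = 17 - q_N = 0, giving q_N = 17.
Then q_A = (68 - 17)/2 = 51/2.
Price P = 70 - 85/2 = 55/2.
Apex's profit: (55/2 - 2)·(51/2) = 650.2500.

650.25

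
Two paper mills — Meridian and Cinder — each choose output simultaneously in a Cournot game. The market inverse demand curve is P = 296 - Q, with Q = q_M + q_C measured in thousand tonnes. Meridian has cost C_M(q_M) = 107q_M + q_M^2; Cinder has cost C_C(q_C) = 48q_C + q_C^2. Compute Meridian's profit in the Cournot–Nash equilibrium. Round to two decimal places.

2293.90

Meridian's profit: π_M = (296 - Q)q_M - (107q_M + q_M²). Setting ∂π_M/∂q_M = 0: 189 - 4q_M - (q_C) = 0.
Cinder's profit: π_C = (296 - Q)q_C - (48q_C + q_C²). Setting ∂π_C/∂q_C = 0: 248 - 4q_C - (q_M) = 0.
Rearranging gives the reaction functions q_M = (189 - q_C)/4 and q_C = (248 - q_M)/4.
Solving the pair: q_M = 508/15, q_C = 803/15.
Price P = 296 - 437/5 = 1043/5.
Meridian's profit: (1043/5)·(508/15) - 107·(508/15) - (508/15)² = 2293.9022.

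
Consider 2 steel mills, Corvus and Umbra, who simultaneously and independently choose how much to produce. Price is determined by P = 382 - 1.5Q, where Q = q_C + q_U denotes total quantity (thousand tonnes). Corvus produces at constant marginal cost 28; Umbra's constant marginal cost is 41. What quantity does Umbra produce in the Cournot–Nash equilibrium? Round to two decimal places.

72.89

Corvus's profit: π_C = (382 - 1.5Q)q_C - (28q_C). Setting ∂π_C/∂q_C = 0: 354 - 3q_C - (3/2)(q_U) = 0.
Umbra's profit: π_U = (382 - 1.5Q)q_U - (41q_U). Setting ∂π_U/∂q_U = 0: 341 - 3q_U - (3/2)(q_C) = 0.
So q_C = (354 - (3/2)q_U)/3 and q_U = (341 - (3/2)q_C)/3.
Solving the pair: q_C = 734/9, q_U = 656/9.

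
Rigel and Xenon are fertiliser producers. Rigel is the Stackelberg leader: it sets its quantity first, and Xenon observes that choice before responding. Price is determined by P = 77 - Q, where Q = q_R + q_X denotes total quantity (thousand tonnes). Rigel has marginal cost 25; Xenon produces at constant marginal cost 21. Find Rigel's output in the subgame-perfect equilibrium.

24

Solve by backward induction. Given q_R, the follower Xenon maximises π_X = (77 - q_R - q_X)q_X - 21q_X.
Follower FOC: 56 - q_R - 2q_X = 0, so q_X(q_R) = (56 - q_R)/2.
Rigel substitutes q_X(q_R) into its own profit: π_R = q_R(77 - q_R - (56 - q_R)/2) - 25q_R = (49 - (1/2)q_R)q_R - 25q_R.
Leader FOC: 24 - q_R = 0, so q_R = 24.
Then q_X = (56 - 24)/2 = 16.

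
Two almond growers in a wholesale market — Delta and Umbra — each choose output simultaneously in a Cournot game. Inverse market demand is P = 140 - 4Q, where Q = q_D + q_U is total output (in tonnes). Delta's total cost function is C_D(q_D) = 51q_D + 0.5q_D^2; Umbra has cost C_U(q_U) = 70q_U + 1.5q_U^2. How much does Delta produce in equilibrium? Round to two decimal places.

8.42

Delta's profit: π_D = (140 - 4Q)q_D - (51q_D + (1/2)q_D²). Setting ∂π_D/∂q_D = 0: 89 - 9q_D - 4(q_U) = 0.
Umbra's profit: π_U = (140 - 4Q)q_U - (70q_U + (3/2)q_U²). Setting ∂π_U/∂q_U = 0: 70 - 11q_U - 4(q_D) = 0.
Rearranging gives the reaction functions q_D = (89 - 4q_U)/9 and q_U = (70 - 4q_D)/11.
Solving the pair: q_D = 699/83, q_U = 274/83.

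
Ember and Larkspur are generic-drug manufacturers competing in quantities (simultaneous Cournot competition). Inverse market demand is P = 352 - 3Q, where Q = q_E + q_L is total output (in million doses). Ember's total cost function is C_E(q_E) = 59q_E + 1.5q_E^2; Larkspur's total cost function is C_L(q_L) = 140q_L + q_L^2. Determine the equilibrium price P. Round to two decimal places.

221.67

Ember's profit: π_E = (352 - 3Q)q_E - (59q_E + (3/2)q_E²). Setting ∂π_E/∂q_E = 0: 293 - 9q_E - 3(q_L) = 0.
Larkspur's profit: π_L = (352 - 3Q)q_L - (140q_L + q_L²). Setting ∂π_L/∂q_L = 0: 212 - 8q_L - 3(q_E) = 0.
Best responses: q_E = (293 - 3q_L)/9, q_L = (212 - 3q_E)/8.
Solving the pair: q_E = 244/9, q_L = 49/3.
Total output Q = 391/9, so price P = 352 - 3·(391/9) = 665/3.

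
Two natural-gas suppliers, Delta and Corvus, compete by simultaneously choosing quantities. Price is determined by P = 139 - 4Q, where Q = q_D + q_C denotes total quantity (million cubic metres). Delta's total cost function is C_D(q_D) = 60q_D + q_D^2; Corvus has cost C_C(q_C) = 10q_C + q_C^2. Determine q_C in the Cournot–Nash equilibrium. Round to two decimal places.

Delta's profit: π_D = (139 - 4Q)q_D - (60q_D + q_D²). Setting ∂π_D/∂q_D = 0: 79 - 10q_D - 4(q_C) = 0.
Corvus's profit: π_C = (139 - 4Q)q_C - (10q_C + q_C²). Setting ∂π_C/∂q_C = 0: 129 - 10q_C - 4(q_D) = 0.
So q_D = (79 - 4q_C)/10 and q_C = (129 - 4q_D)/10.
Solving the pair: q_D = 137/42, q_C = 487/42.

11.60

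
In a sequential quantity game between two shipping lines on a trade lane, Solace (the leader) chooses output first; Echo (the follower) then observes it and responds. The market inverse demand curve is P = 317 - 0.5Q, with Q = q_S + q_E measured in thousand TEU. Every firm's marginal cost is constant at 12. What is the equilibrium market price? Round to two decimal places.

Solve by backward induction. Given q_S, the follower Echo maximises π_E = (317 - (1/2)q_S - (1/2)q_E)q_E - 12q_E.
Follower FOC: 305 - (1/2)q_S - q_E = 0, so q_E(q_S) = (305 - (1/2)q_S).
Solace substitutes q_E(q_S) into its own profit: π_S = q_S(317 - (1/2)q_S - (305 - (1/2)q_S)/2) - 12q_S = (329/2 - (1/4)q_S)q_S - 12q_S.
Leader FOC: 305/2 - (1/2)q_S = 0, so q_S = 305.
Then q_E = (305 - (1/2)·305) = 305/2.
Total output Q = 915/2, so price P = 317 - (1/2)·(915/2) = 353/4.

88.25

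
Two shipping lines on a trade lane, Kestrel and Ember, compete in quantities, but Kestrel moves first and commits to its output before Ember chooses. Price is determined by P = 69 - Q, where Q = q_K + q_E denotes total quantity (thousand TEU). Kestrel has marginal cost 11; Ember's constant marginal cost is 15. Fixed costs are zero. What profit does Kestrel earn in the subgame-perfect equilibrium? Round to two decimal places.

480.50

The follower Ember best-responds to any q_K: π_E = (69 - Q)q_E - 15q_E.
Setting the follower's marginal profit to zero, 54 - q_K - 2q_E = 0, i.e. q_E = (54 - q_K)/2.
Kestrel substitutes q_E(q_K) into its own profit: π_K = q_K(69 - q_K - (54 - q_K)/2) - 11q_K = (42 - (1/2)q_K)q_K - 11q_K.
Leader FOC: 31 - q_K = 0, so q_K = 31.
Then q_E = (54 - 31)/2 = 23/2.
Price P = 69 - 85/2 = 53/2.
Kestrel's profit: (53/2 - 11)·31 = 961/2.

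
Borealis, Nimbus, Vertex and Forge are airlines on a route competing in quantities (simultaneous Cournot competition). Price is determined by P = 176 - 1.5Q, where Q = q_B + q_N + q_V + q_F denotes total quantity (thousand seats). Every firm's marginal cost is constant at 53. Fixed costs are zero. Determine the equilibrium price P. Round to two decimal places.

A representative firm's profit is π_i = q_i(176 - 1.5Q) - 53q_i.
Setting ∂π_i/∂q_i = 0 with rivals' quantities fixed: 123 - 3q_i - (3/2)·Σ_{j≠i} q_j = 0.
By symmetry each firm produces the same amount; substituting Σ_{j≠i} q_j = 3q_i yields q_i = 123/(15/2) = 82/5.
Total output Q = 328/5, so price P = 176 - (3/2)·(328/5) = 388/5.

77.60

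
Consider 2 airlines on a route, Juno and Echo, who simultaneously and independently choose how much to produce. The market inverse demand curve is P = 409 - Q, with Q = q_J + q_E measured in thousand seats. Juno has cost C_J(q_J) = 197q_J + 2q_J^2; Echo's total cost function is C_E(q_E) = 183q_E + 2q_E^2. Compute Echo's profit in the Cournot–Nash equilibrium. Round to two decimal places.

Juno's profit: π_J = (409 - Q)q_J - (197q_J + 2q_J²). Setting ∂π_J/∂q_J = 0: 212 - 6q_J - (q_E) = 0.
Echo's first-order condition: 226 - 6q_E - (q_J) = 0.
So q_J = (212 - q_E)/6 and q_E = (226 - q_J)/6.
Substituting one into the other gives q_J = 1046/35 and q_E = 1144/35.
Price P = 409 - 438/7 = 346.4286.
Echo's profit: 346.4286·(1144/35) - 183·(1144/35) - 2(1144/35)² = 3205.0678.

3205.07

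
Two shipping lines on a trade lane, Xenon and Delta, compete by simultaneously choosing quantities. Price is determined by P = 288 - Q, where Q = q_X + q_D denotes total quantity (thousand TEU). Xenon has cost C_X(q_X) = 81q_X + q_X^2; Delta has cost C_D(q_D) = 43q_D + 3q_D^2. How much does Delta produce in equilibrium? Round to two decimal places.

24.94

Xenon's profit: π_X = (288 - Q)q_X - (81q_X + q_X²). Setting ∂π_X/∂q_X = 0: 207 - 4q_X - (q_D) = 0.
Delta's profit: π_D = (288 - Q)q_D - (43q_D + 3q_D²). Setting ∂π_D/∂q_D = 0: 245 - 8q_D - (q_X) = 0.
So q_X = (207 - q_D)/4 and q_D = (245 - q_X)/8.
Substituting one into the other gives q_X = 1411/31 and q_D = 773/31.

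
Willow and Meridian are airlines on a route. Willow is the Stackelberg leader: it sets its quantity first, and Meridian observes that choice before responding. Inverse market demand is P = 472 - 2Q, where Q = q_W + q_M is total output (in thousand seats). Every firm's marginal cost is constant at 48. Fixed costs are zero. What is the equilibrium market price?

154

Solve by backward induction. Given q_W, the follower Meridian maximises π_M = (472 - 2q_W - 2q_M)q_M - 48q_M.
Follower FOC: 424 - 2q_W - 4q_M = 0, so q_M(q_W) = (424 - 2q_W)/4.
Willow substitutes q_M(q_W) into its own profit: π_W = q_W(472 - 2q_W - (424 - 2q_W)/2) - 48q_W = (260 - q_W)q_W - 48q_W.
Leader FOC: 212 - 2q_W = 0, so q_W = 106.
Then q_M = (424 - 2·106)/4 = 53.
Total output Q = 159, so price P = 472 - 2·159 = 154.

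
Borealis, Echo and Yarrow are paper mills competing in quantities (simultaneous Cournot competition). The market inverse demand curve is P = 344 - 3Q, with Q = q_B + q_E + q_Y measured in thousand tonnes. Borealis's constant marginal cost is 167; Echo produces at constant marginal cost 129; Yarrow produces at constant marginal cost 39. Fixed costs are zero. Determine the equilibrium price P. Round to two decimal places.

169.75

Borealis's profit: π_B = (344 - 3Q)q_B - (167q_B). Setting ∂π_B/∂q_B = 0: 177 - 6q_B - 3(q_E + q_Y) = 0.
Echo's profit: π_E = (344 - 3Q)q_E - (129q_E). Setting ∂π_E/∂q_E = 0: 215 - 6q_E - 3(q_B + q_Y) = 0.
Yarrow's first-order condition: 305 - 6q_Y - 3(q_B + q_E) = 0.
Adding the 3 conditions: 697 − 6Q − 6Q = 0, i.e. Q = 697/12.
Back-substituting: q_B = (177 − 697/4)/3 = 11/12, q_E = (215 − 697/4)/3 = 163/12, q_Y = (305 − 697/4)/3 = 523/12.
Total output Q = 697/12, so price P = 344 - 3·(697/12) = 679/4.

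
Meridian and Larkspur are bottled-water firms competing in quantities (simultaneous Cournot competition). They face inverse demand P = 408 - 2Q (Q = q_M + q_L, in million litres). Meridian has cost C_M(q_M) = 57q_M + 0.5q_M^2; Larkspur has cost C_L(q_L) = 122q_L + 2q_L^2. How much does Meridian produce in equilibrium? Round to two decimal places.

62.11

Meridian's profit: π_M = (408 - 2Q)q_M - (57q_M + (1/2)q_M²). Setting ∂π_M/∂q_M = 0: 351 - 5q_M - 2(q_L) = 0.
Larkspur's first-order condition: 286 - 8q_L - 2(q_M) = 0.
So q_M = (351 - 2q_L)/5 and q_L = (286 - 2q_M)/8.
Solving the pair: q_M = 559/9, q_L = 182/9.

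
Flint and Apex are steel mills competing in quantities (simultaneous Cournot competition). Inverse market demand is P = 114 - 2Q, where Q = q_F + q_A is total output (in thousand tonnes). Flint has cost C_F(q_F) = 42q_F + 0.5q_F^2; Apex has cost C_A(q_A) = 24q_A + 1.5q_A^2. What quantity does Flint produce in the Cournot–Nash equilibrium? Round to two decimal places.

Flint's profit: π_F = (114 - 2Q)q_F - (42q_F + (1/2)q_F²). Setting ∂π_F/∂q_F = 0: 72 - 5q_F - 2(q_A) = 0.
Apex's profit: π_A = (114 - 2Q)q_A - (24q_A + (3/2)q_A²). Setting ∂π_A/∂q_A = 0: 90 - 7q_A - 2(q_F) = 0.
Best responses: q_F = (72 - 2q_A)/5, q_A = (90 - 2q_F)/7.
Solving the pair: q_F = 324/31, q_A = 306/31.

10.45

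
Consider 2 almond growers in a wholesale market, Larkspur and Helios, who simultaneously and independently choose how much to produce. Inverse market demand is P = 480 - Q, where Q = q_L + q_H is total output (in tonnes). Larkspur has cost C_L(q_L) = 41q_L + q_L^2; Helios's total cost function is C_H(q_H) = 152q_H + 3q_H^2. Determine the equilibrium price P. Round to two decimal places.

Larkspur's profit: π_L = (480 - Q)q_L - (41q_L + q_L²). Setting ∂π_L/∂q_L = 0: 439 - 4q_L - (q_H) = 0.
Helios's profit: π_H = (480 - Q)q_H - (152q_H + 3q_H²). Setting ∂π_H/∂q_H = 0: 328 - 8q_H - (q_L) = 0.
Best responses: q_L = (439 - q_H)/4, q_H = (328 - q_L)/8.
Substituting one into the other gives q_L = 102.7097 and q_H = 873/31.
Total output Q = 130.8710, so price P = 480 - 130.8710 = 349.1290.

349.13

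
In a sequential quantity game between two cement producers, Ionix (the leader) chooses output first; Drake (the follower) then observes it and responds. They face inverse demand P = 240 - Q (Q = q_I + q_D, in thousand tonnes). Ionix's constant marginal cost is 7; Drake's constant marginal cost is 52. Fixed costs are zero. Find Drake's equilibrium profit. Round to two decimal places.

Solve by backward induction. Given q_I, the follower Drake maximises π_D = (240 - q_I - q_D)q_D - 52q_D.
∂π_D/∂q_D = 188 - q_I - 2q_D = 0 gives the reaction function q_D = (188 - q_I)/2.
Ionix substitutes q_D(q_I) into its own profit: π_I = q_I(240 - q_I - (188 - q_I)/2) - 7q_I = (146 - (1/2)q_I)q_I - 7q_I.
Maximising: ∂π_I/∂q_I = 139 - q_I = 0, giving q_I = 139.
Then q_D = (188 - 139)/2 = 49/2.
Price P = 240 - 327/2 = 153/2.
Drake's profit: (153/2 - 52)·(49/2) = 600.2500.

600.25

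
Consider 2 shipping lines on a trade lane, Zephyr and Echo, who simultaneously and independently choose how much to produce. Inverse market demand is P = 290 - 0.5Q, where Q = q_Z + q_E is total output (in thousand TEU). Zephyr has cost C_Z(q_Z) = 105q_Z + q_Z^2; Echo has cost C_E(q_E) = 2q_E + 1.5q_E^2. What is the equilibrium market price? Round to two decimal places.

231.81

Zephyr's profit: π_Z = (290 - 0.5Q)q_Z - (105q_Z + q_Z²). Setting ∂π_Z/∂q_Z = 0: 185 - 3q_Z - (1/2)(q_E) = 0.
Echo's profit: π_E = (290 - 0.5Q)q_E - (2q_E + (3/2)q_E²). Setting ∂π_E/∂q_E = 0: 288 - 4q_E - (1/2)(q_Z) = 0.
So q_Z = (185 - (1/2)q_E)/3 and q_E = (288 - (1/2)q_Z)/4.
Substituting one into the other gives q_Z = 50.7234 and q_E = 65.6596.
Total output Q = 116.3830, so price P = 290 - (1/2)·116.3830 = 231.8085.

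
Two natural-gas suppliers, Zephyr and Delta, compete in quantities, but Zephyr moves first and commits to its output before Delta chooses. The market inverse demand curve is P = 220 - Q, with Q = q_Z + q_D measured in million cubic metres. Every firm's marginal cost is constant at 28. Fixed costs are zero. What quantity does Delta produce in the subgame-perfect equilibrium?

The follower Delta best-responds to any q_Z: π_D = (220 - Q)q_D - 28q_D.
Setting the follower's marginal profit to zero, 192 - q_Z - 2q_D = 0, i.e. q_D = (192 - q_Z)/2.
Zephyr substitutes q_D(q_Z) into its own profit: π_Z = q_Z(220 - q_Z - (192 - q_Z)/2) - 28q_Z = (124 - (1/2)q_Z)q_Z - 28q_Z.
Maximising: ∂π_Z/∂q_Z = 96 - q_Z = 0, giving q_Z = 96.
Then q_D = (192 - 96)/2 = 48.

48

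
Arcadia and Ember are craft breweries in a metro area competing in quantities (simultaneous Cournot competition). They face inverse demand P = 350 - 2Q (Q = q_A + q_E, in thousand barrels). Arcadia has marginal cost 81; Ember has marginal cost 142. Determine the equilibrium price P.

Arcadia's profit: π_A = (350 - 2Q)q_A - (81q_A). Setting ∂π_A/∂q_A = 0: 269 - 4q_A - 2(q_E) = 0.
Ember's profit: π_E = (350 - 2Q)q_E - (142q_E). Setting ∂π_E/∂q_E = 0: 208 - 4q_E - 2(q_A) = 0.
So q_A = (269 - 2q_E)/4 and q_E = (208 - 2q_A)/4.
Substituting one into the other gives q_A = 55 and q_E = 49/2.
Total output Q = 159/2, so price P = 350 - 2·(159/2) = 191.

191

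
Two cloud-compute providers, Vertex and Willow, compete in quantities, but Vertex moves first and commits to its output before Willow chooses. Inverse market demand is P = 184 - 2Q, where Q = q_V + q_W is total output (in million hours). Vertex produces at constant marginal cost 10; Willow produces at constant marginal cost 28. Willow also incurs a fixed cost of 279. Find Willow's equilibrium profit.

171

The follower Willow best-responds to any q_V: π_W = (184 - 2Q)q_W - 28q_W.
∂π_W/∂q_W = 156 - 2q_V - 4q_W = 0 gives the reaction function q_W = (156 - 2q_V)/4.
Vertex substitutes q_W(q_V) into its own profit: π_V = q_V(184 - 2q_V - (156 - 2q_V)/2) - 10q_V = (106 - q_V)q_V - 10q_V.
Maximising: ∂π_V/∂q_V = 96 - 2q_V = 0, giving q_V = 48.
Then q_W = (156 - 2·48)/4 = 15.
Price P = 184 - 2·63 = 58.
Willow's profit: (58 - 28)·15 - 279 = 171.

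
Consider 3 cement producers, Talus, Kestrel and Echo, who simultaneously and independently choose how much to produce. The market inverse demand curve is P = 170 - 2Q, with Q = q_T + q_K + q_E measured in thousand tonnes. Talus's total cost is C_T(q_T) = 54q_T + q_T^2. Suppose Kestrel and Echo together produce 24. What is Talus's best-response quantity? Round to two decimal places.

11.33

With rivals' combined output fixed at 24, Talus's profit is π_T = (170 - 2·24 - 2q_T)q_T - (54q_T + q_T²) = (122 - 2q_T)q_T - (54q_T + q_T²).
∂π_T/∂q_T = 68 - 6q_T = 0, so q_T = 34/3.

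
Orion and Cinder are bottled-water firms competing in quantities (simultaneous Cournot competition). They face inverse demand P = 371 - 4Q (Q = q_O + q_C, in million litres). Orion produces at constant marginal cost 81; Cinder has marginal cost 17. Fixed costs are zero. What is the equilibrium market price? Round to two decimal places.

Orion's profit: π_O = (371 - 4Q)q_O - (81q_O). Setting ∂π_O/∂q_O = 0: 290 - 8q_O - 4(q_C) = 0.
Cinder's profit: π_C = (371 - 4Q)q_C - (17q_C). Setting ∂π_C/∂q_C = 0: 354 - 8q_C - 4(q_O) = 0.
So q_O = (290 - 4q_C)/8 and q_C = (354 - 4q_O)/8.
Solving the pair: q_O = 113/6, q_C = 209/6.
Total output Q = 161/3, so price P = 371 - 4·(161/3) = 469/3.

156.33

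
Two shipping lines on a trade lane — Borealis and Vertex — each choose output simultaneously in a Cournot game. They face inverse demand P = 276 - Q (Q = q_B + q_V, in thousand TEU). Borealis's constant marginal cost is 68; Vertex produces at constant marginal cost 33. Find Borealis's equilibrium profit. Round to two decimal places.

Borealis's profit: π_B = (276 - Q)q_B - (68q_B). Setting ∂π_B/∂q_B = 0: 208 - 2q_B - (q_V) = 0.
Vertex's profit: π_V = (276 - Q)q_V - (33q_V). Setting ∂π_V/∂q_V = 0: 243 - 2q_V - (q_B) = 0.
Rearranging gives the reaction functions q_B = (208 - q_V)/2 and q_V = (243 - q_B)/2.
Solving the pair: q_B = 173/3, q_V = 278/3.
Price P = 276 - 451/3 = 377/3.
Borealis's profit: (377/3 - 68)·(173/3) = 3325.4444.

3325.44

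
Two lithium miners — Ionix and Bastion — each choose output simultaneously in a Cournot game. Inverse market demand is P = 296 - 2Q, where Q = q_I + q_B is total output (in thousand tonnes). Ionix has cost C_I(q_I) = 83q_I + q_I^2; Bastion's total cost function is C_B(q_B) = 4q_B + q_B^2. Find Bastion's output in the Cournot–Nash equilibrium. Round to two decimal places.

41.44

Ionix's profit: π_I = (296 - 2Q)q_I - (83q_I + q_I²). Setting ∂π_I/∂q_I = 0: 213 - 6q_I - 2(q_B) = 0.
Bastion's first-order condition: 292 - 6q_B - 2(q_I) = 0.
So q_I = (213 - 2q_B)/6 and q_B = (292 - 2q_I)/6.
Solving the pair: q_I = 347/16, q_B = 663/16.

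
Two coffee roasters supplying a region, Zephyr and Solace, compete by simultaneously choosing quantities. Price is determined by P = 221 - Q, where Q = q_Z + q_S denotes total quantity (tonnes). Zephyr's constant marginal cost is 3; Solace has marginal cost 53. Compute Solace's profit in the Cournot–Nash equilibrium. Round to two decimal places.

1547.11

Zephyr's profit: π_Z = (221 - Q)q_Z - (3q_Z). Setting ∂π_Z/∂q_Z = 0: 218 - 2q_Z - (q_S) = 0.
Solace's first-order condition: 168 - 2q_S - (q_Z) = 0.
Rearranging gives the reaction functions q_Z = (218 - q_S)/2 and q_S = (168 - q_Z)/2.
Substituting one into the other gives q_Z = 268/3 and q_S = 118/3.
Price P = 221 - 386/3 = 277/3.
Solace's profit: (277/3 - 53)·(118/3) = 1547.1111.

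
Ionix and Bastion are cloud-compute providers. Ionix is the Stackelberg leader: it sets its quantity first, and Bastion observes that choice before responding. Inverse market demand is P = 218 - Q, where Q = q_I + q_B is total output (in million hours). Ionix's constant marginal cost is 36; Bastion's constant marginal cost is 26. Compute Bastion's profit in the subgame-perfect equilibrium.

The follower Bastion best-responds to any q_I: π_B = (218 - Q)q_B - 26q_B.
Follower FOC: 192 - q_I - 2q_B = 0, so q_B(q_I) = (192 - q_I)/2.
The leader anticipates this reaction. Substituting into P = 218 - Q gives P = 122 - (1/2)q_I, so π_I = (122 - (1/2)q_I)q_I - 36q_I.
The leader's first-order condition 86 - q_I = 0 yields q_I = 86.
Then q_B = (192 - 86)/2 = 53.
Price P = 218 - 139 = 79.
Bastion's profit: (79 - 26)·53 = 2809.

2809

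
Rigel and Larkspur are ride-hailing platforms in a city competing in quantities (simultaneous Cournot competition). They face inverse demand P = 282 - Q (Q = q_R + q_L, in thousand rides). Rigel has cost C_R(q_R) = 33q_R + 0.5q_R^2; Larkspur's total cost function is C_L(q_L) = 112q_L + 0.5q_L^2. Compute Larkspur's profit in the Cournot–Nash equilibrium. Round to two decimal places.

1596.59

Rigel's profit: π_R = (282 - Q)q_R - (33q_R + (1/2)q_R²). Setting ∂π_R/∂q_R = 0: 249 - 3q_R - (q_L) = 0.
Larkspur's profit: π_L = (282 - Q)q_L - (112q_L + (1/2)q_L²). Setting ∂π_L/∂q_L = 0: 170 - 3q_L - (q_R) = 0.
So q_R = (249 - q_L)/3 and q_L = (170 - q_R)/3.
Solving the pair: q_R = 577/8, q_L = 261/8.
Price P = 282 - 419/4 = 709/4.
Larkspur's profit: (709/4)·(261/8) - 112·(261/8) - (1/2)(261/8)² = 1596.5859.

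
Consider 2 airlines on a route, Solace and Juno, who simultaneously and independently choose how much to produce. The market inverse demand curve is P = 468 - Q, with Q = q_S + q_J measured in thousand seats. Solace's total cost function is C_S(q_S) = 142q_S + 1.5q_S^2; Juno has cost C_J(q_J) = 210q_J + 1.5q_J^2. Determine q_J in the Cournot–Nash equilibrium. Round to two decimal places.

Solace's profit: π_S = (468 - Q)q_S - (142q_S + (3/2)q_S²). Setting ∂π_S/∂q_S = 0: 326 - 5q_S - (q_J) = 0.
Juno's profit: π_J = (468 - Q)q_J - (210q_J + (3/2)q_J²). Setting ∂π_J/∂q_J = 0: 258 - 5q_J - (q_S) = 0.
Rearranging gives the reaction functions q_S = (326 - q_J)/5 and q_J = (258 - q_S)/5.
Solving the pair: q_S = 343/6, q_J = 241/6.

40.17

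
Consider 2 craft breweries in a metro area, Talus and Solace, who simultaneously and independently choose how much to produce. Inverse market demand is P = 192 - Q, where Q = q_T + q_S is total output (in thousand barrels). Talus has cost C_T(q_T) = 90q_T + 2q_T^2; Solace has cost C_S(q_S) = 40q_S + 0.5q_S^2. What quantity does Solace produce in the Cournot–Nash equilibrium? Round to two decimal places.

Talus's profit: π_T = (192 - Q)q_T - (90q_T + 2q_T²). Setting ∂π_T/∂q_T = 0: 102 - 6q_T - (q_S) = 0.
Solace's profit: π_S = (192 - Q)q_S - (40q_S + (1/2)q_S²). Setting ∂π_S/∂q_S = 0: 152 - 3q_S - (q_T) = 0.
Best responses: q_T = (102 - q_S)/6, q_S = (152 - q_T)/3.
Solving the pair: q_T = 154/17, q_S = 810/17.

47.65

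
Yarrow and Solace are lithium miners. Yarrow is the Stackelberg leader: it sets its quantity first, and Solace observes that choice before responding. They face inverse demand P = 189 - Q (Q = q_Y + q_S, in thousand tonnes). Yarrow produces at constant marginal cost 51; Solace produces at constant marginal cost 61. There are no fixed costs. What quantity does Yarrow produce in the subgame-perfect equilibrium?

Solve by backward induction. Given q_Y, the follower Solace maximises π_S = (189 - q_Y - q_S)q_S - 61q_S.
Follower FOC: 128 - q_Y - 2q_S = 0, so q_S(q_Y) = (128 - q_Y)/2.
The leader anticipates this reaction. Substituting into P = 189 - Q gives P = 125 - (1/2)q_Y, so π_Y = (125 - (1/2)q_Y)q_Y - 51q_Y.
Maximising: ∂π_Y/∂q_Y = 74 - q_Y = 0, giving q_Y = 74.
Then q_S = (128 - 74)/2 = 27.

74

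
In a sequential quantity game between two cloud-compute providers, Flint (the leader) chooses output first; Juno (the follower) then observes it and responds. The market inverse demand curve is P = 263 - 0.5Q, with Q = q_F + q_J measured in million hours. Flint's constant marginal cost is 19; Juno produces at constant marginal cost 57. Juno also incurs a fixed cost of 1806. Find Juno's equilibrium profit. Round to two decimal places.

306.50

Solve by backward induction. Given q_F, the follower Juno maximises π_J = (263 - (1/2)q_F - (1/2)q_J)q_J - 57q_J.
Follower FOC: 206 - (1/2)q_F - q_J = 0, so q_J(q_F) = (206 - (1/2)q_F).
The leader anticipates this reaction. Substituting into P = 263 - 0.5Q gives P = 160 - (1/4)q_F, so π_F = (160 - (1/4)q_F)q_F - 19q_F.
Leader FOC: 141 - (1/2)q_F = 0, so q_F = 282.
Then q_J = (206 - (1/2)·282) = 65.
Price P = 263 - (1/2)·347 = 179/2.
Juno's profit: (179/2 - 57)·65 - 1806 = 613/2.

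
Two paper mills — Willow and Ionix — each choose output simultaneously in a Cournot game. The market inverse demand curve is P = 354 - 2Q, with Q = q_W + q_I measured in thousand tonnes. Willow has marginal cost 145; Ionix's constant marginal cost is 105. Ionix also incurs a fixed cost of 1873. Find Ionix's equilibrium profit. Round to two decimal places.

Willow's profit: π_W = (354 - 2Q)q_W - (145q_W). Setting ∂π_W/∂q_W = 0: 209 - 4q_W - 2(q_I) = 0.
Ionix's first-order condition: 249 - 4q_I - 2(q_W) = 0.
So q_W = (209 - 2q_I)/4 and q_I = (249 - 2q_W)/4.
Substituting one into the other gives q_W = 169/6 and q_I = 289/6.
Price P = 354 - 2·(229/3) = 604/3.
Ionix's profit: (604/3 - 105)·(289/6) - 1873 = 2767.0556.

2767.06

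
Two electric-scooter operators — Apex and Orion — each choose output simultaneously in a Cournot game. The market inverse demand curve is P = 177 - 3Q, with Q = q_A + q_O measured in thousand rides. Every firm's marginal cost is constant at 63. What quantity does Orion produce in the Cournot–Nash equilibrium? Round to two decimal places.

12.67

Each firm earns π_i = (177 - 3Q)q_i - 63q_i.
Setting ∂π_i/∂q_i = 0 with rivals' quantities fixed: 114 - 6q_i - 3q_j = 0.
By symmetry each firm produces the same amount; substituting q_j = q_i yields q_i = 114/9 = 38/3.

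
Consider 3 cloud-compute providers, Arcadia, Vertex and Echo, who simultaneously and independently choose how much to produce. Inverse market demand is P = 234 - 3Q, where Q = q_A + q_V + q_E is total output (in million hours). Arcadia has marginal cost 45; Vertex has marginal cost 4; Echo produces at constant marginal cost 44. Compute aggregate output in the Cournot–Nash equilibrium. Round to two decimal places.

50.75

Arcadia's profit: π_A = (234 - 3Q)q_A - (45q_A). Setting ∂π_A/∂q_A = 0: 189 - 6q_A - 3(q_V + q_E) = 0.
Vertex's profit: π_V = (234 - 3Q)q_V - (4q_V). Setting ∂π_V/∂q_V = 0: 230 - 6q_V - 3(q_A + q_E) = 0.
Echo's profit: π_E = (234 - 3Q)q_E - (44q_E). Setting ∂π_E/∂q_E = 0: 190 - 6q_E - 3(q_A + q_V) = 0.
Adding the 3 first-order conditions: 609 − 12Q = 0, so Q = 203/4.
Back-substituting: q_A = (189 − 609/4)/3 = 49/4, q_V = (230 − 609/4)/3 = 311/12, q_E = (190 − 609/4)/3 = 151/12.
Total output Q = 49/4 + 311/12 + 151/12 = 203/4.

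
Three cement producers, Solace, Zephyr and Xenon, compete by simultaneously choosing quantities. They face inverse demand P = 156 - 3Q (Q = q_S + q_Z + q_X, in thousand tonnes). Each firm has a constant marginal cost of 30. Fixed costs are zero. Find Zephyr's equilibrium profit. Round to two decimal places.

Each firm earns π_i = (156 - 3Q)q_i - 30q_i.
First-order condition (treating rivals' output as given): 126 - 6q_i - 3·Σ_{j≠i} q_j = 0.
With identical firms every q_j equals q_i, so Σ_{j≠i} q_j = 2q_i and 126 = 12q_i, giving q_i = 21/2.
Price P = 156 - 3·(63/2) = 123/2.
Zephyr's profit: (123/2 - 30)·(21/2) = 1323/4.

330.75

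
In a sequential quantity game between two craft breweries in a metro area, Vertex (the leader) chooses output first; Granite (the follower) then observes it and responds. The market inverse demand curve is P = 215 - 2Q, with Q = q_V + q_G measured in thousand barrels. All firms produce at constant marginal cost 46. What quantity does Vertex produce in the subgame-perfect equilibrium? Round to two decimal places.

The follower Granite best-responds to any q_V: π_G = (215 - 2Q)q_G - 46q_G.
Setting the follower's marginal profit to zero, 169 - 2q_V - 4q_G = 0, i.e. q_G = (169 - 2q_V)/4.
Vertex substitutes q_G(q_V) into its own profit: π_V = q_V(215 - 2q_V - (169 - 2q_V)/2) - 46q_V = (261/2 - q_V)q_V - 46q_V.
Maximising: ∂π_V/∂q_V = 169/2 - 2q_V = 0, giving q_V = 169/4.
Then q_G = (169 - 2·(169/4))/4 = 169/8.

42.25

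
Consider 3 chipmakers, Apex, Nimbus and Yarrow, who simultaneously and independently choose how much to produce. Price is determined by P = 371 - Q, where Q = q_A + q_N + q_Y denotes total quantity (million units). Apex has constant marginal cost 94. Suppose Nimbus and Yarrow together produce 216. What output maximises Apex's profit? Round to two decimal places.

With rivals' combined output fixed at 216, Apex's profit is π_A = (371 - 216 - q_A)q_A - (94q_A) = (155 - q_A)q_A - (94q_A).
∂π_A/∂q_A = 61 - 2q_A = 0, so q_A = 61/2.

30.50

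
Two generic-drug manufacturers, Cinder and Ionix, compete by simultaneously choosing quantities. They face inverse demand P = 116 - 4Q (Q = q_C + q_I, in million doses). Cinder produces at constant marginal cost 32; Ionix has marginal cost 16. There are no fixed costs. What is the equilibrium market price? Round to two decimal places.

54.67

Cinder's profit: π_C = (116 - 4Q)q_C - (32q_C). Setting ∂π_C/∂q_C = 0: 84 - 8q_C - 4(q_I) = 0.
Ionix's profit: π_I = (116 - 4Q)q_I - (16q_I). Setting ∂π_I/∂q_I = 0: 100 - 8q_I - 4(q_C) = 0.
So q_C = (84 - 4q_I)/8 and q_I = (100 - 4q_C)/8.
Substituting one into the other gives q_C = 17/3 and q_I = 29/3.
Total output Q = 46/3, so price P = 116 - 4·(46/3) = 164/3.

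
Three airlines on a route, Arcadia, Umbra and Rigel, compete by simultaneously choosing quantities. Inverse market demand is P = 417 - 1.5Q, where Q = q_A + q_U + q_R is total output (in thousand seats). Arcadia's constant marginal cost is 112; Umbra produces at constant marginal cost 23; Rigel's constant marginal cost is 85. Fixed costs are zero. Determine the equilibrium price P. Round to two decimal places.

Arcadia's profit: π_A = (417 - 1.5Q)q_A - (112q_A). Setting ∂π_A/∂q_A = 0: 305 - 3q_A - (3/2)(q_U + q_R) = 0.
Umbra's first-order condition: 394 - 3q_U - (3/2)(q_A + q_R) = 0.
Rigel's first-order condition: 332 - 3q_R - (3/2)(q_A + q_U) = 0.
Summing all 3 equations gives 1031 − 6Q = 0, hence Q = 1031/6.
Back-substituting: q_A = (305 − 1031/4)/(3/2) = 63/2, q_U = (394 − 1031/4)/(3/2) = 545/6, q_R = (332 − 1031/4)/(3/2) = 99/2.
Total output Q = 1031/6, so price P = 417 - (3/2)·(1031/6) = 637/4.

159.25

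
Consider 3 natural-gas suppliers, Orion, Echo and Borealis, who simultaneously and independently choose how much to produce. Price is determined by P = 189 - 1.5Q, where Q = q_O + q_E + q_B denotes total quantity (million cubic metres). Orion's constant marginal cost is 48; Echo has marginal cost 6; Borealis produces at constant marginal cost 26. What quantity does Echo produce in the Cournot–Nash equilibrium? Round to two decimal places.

Orion's profit: π_O = (189 - 1.5Q)q_O - (48q_O). Setting ∂π_O/∂q_O = 0: 141 - 3q_O - (3/2)(q_E + q_B) = 0.
Echo's first-order condition: 183 - 3q_E - (3/2)(q_O + q_B) = 0.
Borealis's profit: π_B = (189 - 1.5Q)q_B - (26q_B). Setting ∂π_B/∂q_B = 0: 163 - 3q_B - (3/2)(q_O + q_E) = 0.
Summing all 3 equations gives 487 − 6Q = 0, hence Q = 487/6.
Back-substituting: q_O = (141 − 487/4)/(3/2) = 77/6, q_E = (183 − 487/4)/(3/2) = 245/6, q_B = (163 − 487/4)/(3/2) = 55/2.

40.83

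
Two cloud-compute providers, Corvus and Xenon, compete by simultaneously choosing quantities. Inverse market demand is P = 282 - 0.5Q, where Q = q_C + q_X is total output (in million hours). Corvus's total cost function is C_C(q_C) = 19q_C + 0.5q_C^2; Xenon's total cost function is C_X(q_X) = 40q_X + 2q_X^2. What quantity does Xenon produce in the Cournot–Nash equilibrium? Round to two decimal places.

Corvus's profit: π_C = (282 - 0.5Q)q_C - (19q_C + (1/2)q_C²). Setting ∂π_C/∂q_C = 0: 263 - 2q_C - (1/2)(q_X) = 0.
Xenon's first-order condition: 242 - 5q_X - (1/2)(q_C) = 0.
Rearranging gives the reaction functions q_C = (263 - (1/2)q_X)/2 and q_X = (242 - (1/2)q_C)/5.
Substituting one into the other gives q_C = 1592/13 and q_X = 470/13.

36.15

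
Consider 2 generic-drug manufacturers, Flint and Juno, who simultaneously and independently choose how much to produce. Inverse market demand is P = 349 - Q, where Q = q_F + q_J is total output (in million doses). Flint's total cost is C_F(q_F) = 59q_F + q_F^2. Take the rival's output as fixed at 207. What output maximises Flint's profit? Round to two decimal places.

With the rival's output fixed at 207, Flint's profit is π_F = (349 - 207 - q_F)q_F - (59q_F + q_F²) = (142 - q_F)q_F - (59q_F + q_F²).
∂π_F/∂q_F = 83 - 4q_F = 0, so q_F = 83/4.

20.75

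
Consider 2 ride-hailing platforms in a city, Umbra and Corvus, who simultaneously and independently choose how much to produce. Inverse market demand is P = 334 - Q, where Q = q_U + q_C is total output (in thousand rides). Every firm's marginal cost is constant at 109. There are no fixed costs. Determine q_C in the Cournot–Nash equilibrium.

75

Each firm earns π_i = (334 - Q)q_i - 109q_i.
First-order condition (treating rivals' output as given): 225 - 2q_i - q_j = 0.
By symmetry each firm produces the same amount; substituting q_j = q_i yields q_i = 225/3 = 75.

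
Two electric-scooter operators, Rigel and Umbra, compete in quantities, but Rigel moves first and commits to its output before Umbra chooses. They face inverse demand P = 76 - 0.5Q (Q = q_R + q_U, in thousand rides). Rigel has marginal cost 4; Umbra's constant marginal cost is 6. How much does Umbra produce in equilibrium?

The follower Umbra best-responds to any q_R: π_U = (76 - 0.5Q)q_U - 6q_U.
Follower FOC: 70 - (1/2)q_R - q_U = 0, so q_U(q_R) = (70 - (1/2)q_R).
Rigel substitutes q_U(q_R) into its own profit: π_R = q_R(76 - (1/2)q_R - (70 - (1/2)q_R)/2) - 4q_R = (41 - (1/4)q_R)q_R - 4q_R.
The leader's first-order condition 37 - (1/2)q_R = 0 yields q_R = 74.
Then q_U = (70 - (1/2)·74) = 33.

33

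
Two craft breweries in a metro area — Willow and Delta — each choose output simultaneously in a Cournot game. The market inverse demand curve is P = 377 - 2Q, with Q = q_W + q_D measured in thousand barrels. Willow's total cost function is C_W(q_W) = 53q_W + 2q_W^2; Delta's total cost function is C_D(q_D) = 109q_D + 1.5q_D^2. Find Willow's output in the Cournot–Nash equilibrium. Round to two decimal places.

33.31

Willow's profit: π_W = (377 - 2Q)q_W - (53q_W + 2q_W²). Setting ∂π_W/∂q_W = 0: 324 - 8q_W - 2(q_D) = 0.
Delta's first-order condition: 268 - 7q_D - 2(q_W) = 0.
So q_W = (324 - 2q_D)/8 and q_D = (268 - 2q_W)/7.
Substituting one into the other gives q_W = 433/13 and q_D = 374/13.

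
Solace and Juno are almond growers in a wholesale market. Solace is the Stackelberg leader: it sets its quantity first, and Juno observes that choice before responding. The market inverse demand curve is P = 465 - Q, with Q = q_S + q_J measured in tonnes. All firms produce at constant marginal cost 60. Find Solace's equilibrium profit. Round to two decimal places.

20503.13

The follower Juno best-responds to any q_S: π_J = (465 - Q)q_J - 60q_J.
Setting the follower's marginal profit to zero, 405 - q_S - 2q_J = 0, i.e. q_J = (405 - q_S)/2.
Solace substitutes q_J(q_S) into its own profit: π_S = q_S(465 - q_S - (405 - q_S)/2) - 60q_S = (525/2 - (1/2)q_S)q_S - 60q_S.
The leader's first-order condition 405/2 - q_S = 0 yields q_S = 405/2.
Then q_J = (405 - 405/2)/2 = 405/4.
Price P = 465 - 1215/4 = 645/4.
Solace's profit: (645/4 - 60)·(405/2) = 20503.1250.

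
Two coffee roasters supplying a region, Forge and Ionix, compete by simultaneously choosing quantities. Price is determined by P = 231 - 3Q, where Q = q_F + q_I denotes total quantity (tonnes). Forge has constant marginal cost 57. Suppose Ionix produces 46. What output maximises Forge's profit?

6

With the rival's output fixed at 46, Forge's profit is π_F = (231 - 3·46 - 3q_F)q_F - (57q_F) = (93 - 3q_F)q_F - (57q_F).
∂π_F/∂q_F = 36 - 6q_F = 0, so q_F = 6.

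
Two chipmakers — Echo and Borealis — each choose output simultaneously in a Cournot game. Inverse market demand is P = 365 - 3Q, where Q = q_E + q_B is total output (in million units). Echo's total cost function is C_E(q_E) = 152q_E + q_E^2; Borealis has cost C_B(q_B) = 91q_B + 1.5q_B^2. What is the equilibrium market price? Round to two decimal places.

Echo's profit: π_E = (365 - 3Q)q_E - (152q_E + q_E²). Setting ∂π_E/∂q_E = 0: 213 - 8q_E - 3(q_B) = 0.
Borealis's first-order condition: 274 - 9q_B - 3(q_E) = 0.
Rearranging gives the reaction functions q_E = (213 - 3q_B)/8 and q_B = (274 - 3q_E)/9.
Solving the pair: q_E = 365/21, q_B = 1553/63.
Total output Q = 42.0317, so price P = 365 - 3·42.0317 = 238.9048.

238.90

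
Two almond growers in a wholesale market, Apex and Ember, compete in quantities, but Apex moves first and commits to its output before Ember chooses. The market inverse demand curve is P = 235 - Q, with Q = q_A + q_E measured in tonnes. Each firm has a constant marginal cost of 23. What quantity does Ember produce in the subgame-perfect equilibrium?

53

Solve by backward induction. Given q_A, the follower Ember maximises π_E = (235 - q_A - q_E)q_E - 23q_E.
Setting the follower's marginal profit to zero, 212 - q_A - 2q_E = 0, i.e. q_E = (212 - q_A)/2.
Apex substitutes q_E(q_A) into its own profit: π_A = q_A(235 - q_A - (212 - q_A)/2) - 23q_A = (129 - (1/2)q_A)q_A - 23q_A.
Leader FOC: 106 - q_A = 0, so q_A = 106.
Then q_E = (212 - 106)/2 = 53.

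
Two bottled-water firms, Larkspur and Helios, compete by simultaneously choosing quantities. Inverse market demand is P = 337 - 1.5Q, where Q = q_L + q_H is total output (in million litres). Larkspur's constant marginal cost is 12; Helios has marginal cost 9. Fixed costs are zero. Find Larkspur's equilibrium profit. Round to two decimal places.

7680.30

Larkspur's profit: π_L = (337 - 1.5Q)q_L - (12q_L). Setting ∂π_L/∂q_L = 0: 325 - 3q_L - (3/2)(q_H) = 0.
Helios's profit: π_H = (337 - 1.5Q)q_H - (9q_H). Setting ∂π_H/∂q_H = 0: 328 - 3q_H - (3/2)(q_L) = 0.
So q_L = (325 - (3/2)q_H)/3 and q_H = (328 - (3/2)q_L)/3.
Substituting one into the other gives q_L = 644/9 and q_H = 662/9.
Price P = 337 - (3/2)·(1306/9) = 358/3.
Larkspur's profit: (358/3 - 12)·(644/9) = 7680.2963.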